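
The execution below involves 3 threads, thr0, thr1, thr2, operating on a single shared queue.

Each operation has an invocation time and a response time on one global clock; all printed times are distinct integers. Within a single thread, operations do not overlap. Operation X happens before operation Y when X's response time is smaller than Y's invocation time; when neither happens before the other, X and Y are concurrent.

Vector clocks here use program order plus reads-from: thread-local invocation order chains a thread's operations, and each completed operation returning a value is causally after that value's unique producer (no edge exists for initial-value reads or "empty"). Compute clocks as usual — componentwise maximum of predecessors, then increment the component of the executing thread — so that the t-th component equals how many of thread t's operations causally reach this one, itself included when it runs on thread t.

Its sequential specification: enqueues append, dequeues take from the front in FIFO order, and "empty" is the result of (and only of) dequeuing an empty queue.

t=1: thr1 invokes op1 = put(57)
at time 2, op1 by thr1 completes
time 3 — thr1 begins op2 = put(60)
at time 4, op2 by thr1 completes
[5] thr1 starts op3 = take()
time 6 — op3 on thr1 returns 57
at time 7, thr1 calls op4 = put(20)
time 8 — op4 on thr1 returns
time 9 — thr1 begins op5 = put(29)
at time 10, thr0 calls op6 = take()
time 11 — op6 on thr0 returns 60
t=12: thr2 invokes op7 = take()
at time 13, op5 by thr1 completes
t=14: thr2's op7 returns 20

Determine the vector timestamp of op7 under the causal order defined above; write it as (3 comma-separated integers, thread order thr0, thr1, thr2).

invoked at 1, op1 has no predecessors; its own thr1 bump gives (0, 1, 0)
from VC(op1)=(0, 1, 0), op2 (invoked 3) maxes components and bumps thr1 → (0, 2, 0)
from VC(op1)=(0, 1, 0), VC(op2)=(0, 2, 0), op3 (invoked 5) maxes components and bumps thr1 → (0, 3, 0)
from VC(op2)=(0, 2, 0), op6 (invoked 10) maxes components and bumps thr0 → (1, 2, 0)
from VC(op3)=(0, 3, 0), op4 (invoked 7) maxes components and bumps thr1 → (0, 4, 0)
from VC(op4)=(0, 4, 0), op7 (invoked 12) maxes components and bumps thr2 → (0, 4, 1)
from VC(op4)=(0, 4, 0), op5 (invoked 9) maxes components and bumps thr1 → (0, 5, 0)
target: VC(op7) = (0, 4, 1)

(0, 4, 1)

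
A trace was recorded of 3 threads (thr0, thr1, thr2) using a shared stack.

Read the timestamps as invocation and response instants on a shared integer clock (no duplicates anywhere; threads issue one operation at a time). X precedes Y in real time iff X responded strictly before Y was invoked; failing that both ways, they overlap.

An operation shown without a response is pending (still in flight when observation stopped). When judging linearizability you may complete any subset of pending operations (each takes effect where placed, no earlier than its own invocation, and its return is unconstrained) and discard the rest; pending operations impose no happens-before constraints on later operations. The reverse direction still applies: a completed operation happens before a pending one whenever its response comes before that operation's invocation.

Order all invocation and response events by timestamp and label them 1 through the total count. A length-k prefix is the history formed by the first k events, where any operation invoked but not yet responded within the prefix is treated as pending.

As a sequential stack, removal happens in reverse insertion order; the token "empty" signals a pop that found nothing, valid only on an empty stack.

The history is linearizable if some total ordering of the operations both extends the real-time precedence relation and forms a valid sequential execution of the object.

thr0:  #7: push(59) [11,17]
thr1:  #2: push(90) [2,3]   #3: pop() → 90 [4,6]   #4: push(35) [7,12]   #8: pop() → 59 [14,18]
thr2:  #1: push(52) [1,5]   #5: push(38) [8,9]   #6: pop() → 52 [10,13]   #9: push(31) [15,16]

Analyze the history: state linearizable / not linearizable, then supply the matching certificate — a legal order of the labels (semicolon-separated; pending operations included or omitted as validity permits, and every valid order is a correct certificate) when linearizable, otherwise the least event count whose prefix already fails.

prefix check: 1..12 passes, 1..13 fails once #6's time-13 response joins
no legal order exists: 9 real-time-consistent candidates over 6 completed stack operations, all rejected
no escape via the 1 pending operation (#7): every completion choice fails
sample order #1, #2, #3, #4, #5, #6 (pending dropped) stalls at step 6 — #6 pop() → 52 has no legal effect
sample order #1, #2, #3, #5, #4, #6 (pending dropped) stalls at step 6 — #6 pop() → 52 has no legal effect

not linearizable — minimal violating prefix: 13 events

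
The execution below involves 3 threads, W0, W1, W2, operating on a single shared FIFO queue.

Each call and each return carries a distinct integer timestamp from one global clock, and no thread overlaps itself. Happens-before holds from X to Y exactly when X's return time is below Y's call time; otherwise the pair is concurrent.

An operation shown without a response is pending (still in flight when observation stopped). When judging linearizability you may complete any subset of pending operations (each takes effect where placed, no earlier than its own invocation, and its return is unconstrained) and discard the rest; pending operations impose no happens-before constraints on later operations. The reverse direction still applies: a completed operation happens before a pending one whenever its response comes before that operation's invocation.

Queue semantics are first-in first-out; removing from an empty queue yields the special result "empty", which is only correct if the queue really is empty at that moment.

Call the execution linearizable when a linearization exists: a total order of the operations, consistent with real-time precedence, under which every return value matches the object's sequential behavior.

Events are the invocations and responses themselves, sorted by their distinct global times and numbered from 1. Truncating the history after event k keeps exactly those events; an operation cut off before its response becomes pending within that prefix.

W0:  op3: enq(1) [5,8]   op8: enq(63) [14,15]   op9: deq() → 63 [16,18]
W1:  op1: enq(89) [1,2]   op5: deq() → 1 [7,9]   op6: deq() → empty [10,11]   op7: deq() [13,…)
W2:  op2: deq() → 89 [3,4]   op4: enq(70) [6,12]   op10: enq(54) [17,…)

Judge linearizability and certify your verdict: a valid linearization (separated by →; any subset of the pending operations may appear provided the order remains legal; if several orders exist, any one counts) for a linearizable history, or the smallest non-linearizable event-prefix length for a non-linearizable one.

linearizable — witness: op1 → op2 → op3 → op5 → op6 → op4 → op7 → op8 → op9

after step 1 (op1 enq(89)): queue <89>
after step 2 (op2 deq() → 89): queue <>
after step 3 (op3 enq(1)): queue <1>
after step 4 (op5 deq() → 1): queue <>
after step 5 (op6 deq() → empty): queue <>
after step 6 (op4 enq(70)): queue <70>
after step 7 (op7 deq() (pending, included)): queue <>
after step 8 (op8 enq(63)): queue <63>
after step 9 (op9 deq() → 63): queue <>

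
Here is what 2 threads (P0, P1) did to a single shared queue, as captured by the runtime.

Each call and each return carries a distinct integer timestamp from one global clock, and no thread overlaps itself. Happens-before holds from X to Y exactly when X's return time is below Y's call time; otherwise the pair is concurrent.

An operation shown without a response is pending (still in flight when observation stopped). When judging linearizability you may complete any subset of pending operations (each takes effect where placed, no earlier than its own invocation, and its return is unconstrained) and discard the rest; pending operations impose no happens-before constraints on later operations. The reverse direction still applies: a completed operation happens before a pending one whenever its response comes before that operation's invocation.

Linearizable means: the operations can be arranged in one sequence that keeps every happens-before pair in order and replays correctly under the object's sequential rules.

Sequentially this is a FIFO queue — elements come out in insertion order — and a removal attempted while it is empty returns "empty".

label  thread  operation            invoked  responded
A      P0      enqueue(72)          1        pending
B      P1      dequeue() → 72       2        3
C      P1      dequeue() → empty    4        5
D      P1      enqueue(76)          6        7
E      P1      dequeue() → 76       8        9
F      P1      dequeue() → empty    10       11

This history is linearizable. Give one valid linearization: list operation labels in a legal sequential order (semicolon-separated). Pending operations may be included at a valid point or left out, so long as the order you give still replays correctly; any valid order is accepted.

A; B; C; D; E; F

after step 1 (A enqueue(72) (pending, included)): queue <72>
after step 2 (B dequeue() → 72): queue <>
after step 3 (C dequeue() → empty): queue <>
after step 4 (D enqueue(76)): queue <76>
after step 5 (E dequeue() → 76): queue <>
after step 6 (F dequeue() → empty): queue <>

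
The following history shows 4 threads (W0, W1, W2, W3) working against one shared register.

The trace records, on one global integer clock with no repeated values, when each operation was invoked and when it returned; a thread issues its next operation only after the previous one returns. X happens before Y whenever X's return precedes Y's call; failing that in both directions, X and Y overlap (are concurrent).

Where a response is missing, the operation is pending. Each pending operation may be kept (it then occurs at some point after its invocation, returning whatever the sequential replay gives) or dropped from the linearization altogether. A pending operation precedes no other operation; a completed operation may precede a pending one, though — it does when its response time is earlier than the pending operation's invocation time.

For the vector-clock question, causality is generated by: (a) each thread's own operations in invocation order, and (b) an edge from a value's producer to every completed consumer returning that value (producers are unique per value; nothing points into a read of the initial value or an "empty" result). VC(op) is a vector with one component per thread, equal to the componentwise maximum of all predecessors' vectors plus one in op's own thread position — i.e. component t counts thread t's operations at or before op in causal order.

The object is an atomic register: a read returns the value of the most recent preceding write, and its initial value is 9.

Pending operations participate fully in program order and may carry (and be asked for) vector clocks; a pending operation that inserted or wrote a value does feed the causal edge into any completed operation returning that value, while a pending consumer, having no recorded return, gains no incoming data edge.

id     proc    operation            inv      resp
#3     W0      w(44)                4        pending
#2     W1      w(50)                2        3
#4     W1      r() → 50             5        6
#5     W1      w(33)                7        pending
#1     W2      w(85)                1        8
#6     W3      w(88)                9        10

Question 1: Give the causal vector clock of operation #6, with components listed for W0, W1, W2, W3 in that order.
(0, 0, 0, 1)

VC(#6, invoked at 9): no causal predecessors; +1 on W3 → (0, 0, 0, 1)
VC(#1, invoked at 1): no causal predecessors; +1 on W2 → (0, 0, 1, 0)
VC(#2, invoked at 2): no causal predecessors; +1 on W1 → (0, 1, 0, 0)
VC(#3, invoked at 4): no causal predecessors; +1 on W0 → (1, 0, 0, 0)
merge at #4 (invoked 5): VC(#2)=(0, 1, 0, 0), own-thread bump on W1 → (0, 2, 0, 0)
merge at #5 (invoked 7): VC(#4)=(0, 2, 0, 0), own-thread bump on W1 → (0, 3, 0, 0)
target: VC(#6) = (0, 0, 0, 1)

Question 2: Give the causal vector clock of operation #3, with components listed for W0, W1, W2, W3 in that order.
(1, 0, 0, 0)

no predecessors for #6 (invoked 9): W3 increments from zero → (0, 0, 0, 1)
no predecessors for #1 (invoked 1): W2 increments from zero → (0, 0, 1, 0)
no predecessors for #2 (invoked 2): W1 increments from zero → (0, 1, 0, 0)
no predecessors for #3 (invoked 4): W0 increments from zero → (1, 0, 0, 0)
#4, invoked 5, takes VC(#2)=(0, 1, 0, 0) under max, adds 1 for W1 → (0, 2, 0, 0)
#5, invoked 7, takes VC(#4)=(0, 2, 0, 0) under max, adds 1 for W1 → (0, 3, 0, 0)
target: VC(#3) = (1, 0, 0, 0)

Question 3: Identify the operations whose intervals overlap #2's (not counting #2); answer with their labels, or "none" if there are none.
#1

overlap test against #2 [2,3]: concurrent iff the interval meets 2..3
#1 [1,8]: concurrent
#3 [4,…): after
#4 [5,6]: after
#5 [7,…): after
#6 [9,10]: after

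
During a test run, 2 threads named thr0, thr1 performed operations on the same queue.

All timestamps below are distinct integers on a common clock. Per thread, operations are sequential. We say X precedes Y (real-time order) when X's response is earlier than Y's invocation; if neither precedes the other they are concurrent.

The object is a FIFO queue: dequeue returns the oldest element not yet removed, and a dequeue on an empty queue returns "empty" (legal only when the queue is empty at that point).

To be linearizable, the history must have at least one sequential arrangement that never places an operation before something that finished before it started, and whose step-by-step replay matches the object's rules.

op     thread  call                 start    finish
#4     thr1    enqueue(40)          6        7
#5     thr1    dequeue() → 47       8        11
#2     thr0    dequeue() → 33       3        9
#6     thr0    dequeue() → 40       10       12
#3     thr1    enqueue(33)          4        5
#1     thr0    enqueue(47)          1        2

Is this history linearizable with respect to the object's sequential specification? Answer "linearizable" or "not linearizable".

linearizable

a witness: #1, #3, #4, #5, #2, #6
step 1: #1 enqueue(47) — queue <47>
step 2: #3 enqueue(33) — queue <47,33>
step 3: #4 enqueue(40) — queue <47,33,40>
step 4: #5 dequeue() → 47 — queue <33,40>
step 5: #2 dequeue() → 33 — queue <40>
step 6: #6 dequeue() → 40 — queue <>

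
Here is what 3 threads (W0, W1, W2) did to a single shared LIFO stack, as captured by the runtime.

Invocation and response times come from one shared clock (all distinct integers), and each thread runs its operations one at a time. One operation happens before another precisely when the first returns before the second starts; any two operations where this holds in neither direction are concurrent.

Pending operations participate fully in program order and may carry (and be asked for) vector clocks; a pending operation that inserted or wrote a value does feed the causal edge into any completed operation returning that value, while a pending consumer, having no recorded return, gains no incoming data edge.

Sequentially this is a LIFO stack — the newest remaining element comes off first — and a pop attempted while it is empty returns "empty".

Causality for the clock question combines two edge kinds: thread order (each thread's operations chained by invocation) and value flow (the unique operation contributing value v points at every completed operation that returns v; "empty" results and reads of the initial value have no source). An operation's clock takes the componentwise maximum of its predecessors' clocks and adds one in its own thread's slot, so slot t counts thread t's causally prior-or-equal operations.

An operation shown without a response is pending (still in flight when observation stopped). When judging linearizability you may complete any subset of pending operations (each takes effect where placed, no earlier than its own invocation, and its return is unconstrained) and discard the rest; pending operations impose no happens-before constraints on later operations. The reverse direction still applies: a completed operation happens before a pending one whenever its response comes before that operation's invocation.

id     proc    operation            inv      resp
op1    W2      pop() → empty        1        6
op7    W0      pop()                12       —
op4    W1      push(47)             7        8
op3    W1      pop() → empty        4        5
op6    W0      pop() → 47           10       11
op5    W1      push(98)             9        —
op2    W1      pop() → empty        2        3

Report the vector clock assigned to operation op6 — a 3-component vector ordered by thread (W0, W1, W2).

op1 (invocation 1): nothing precedes it; W2's component alone gives (0, 0, 1)
op2 (invocation 2): nothing precedes it; W1's component alone gives (0, 1, 0)
op3 (invocation 4): componentwise max over VC(op2)=(0, 1, 0), +1 at W1, giving (0, 2, 0)
op4 (invocation 7): componentwise max over VC(op3)=(0, 2, 0), +1 at W1, giving (0, 3, 0)
op5 (invocation 9): componentwise max over VC(op4)=(0, 3, 0), +1 at W1, giving (0, 4, 0)
op6 (invocation 10): componentwise max over VC(op4)=(0, 3, 0), +1 at W0, giving (1, 3, 0)
op7 (invocation 12): componentwise max over VC(op6)=(1, 3, 0), +1 at W0, giving (2, 3, 0)
target: VC(op6) = (1, 3, 0)

(1, 3, 0)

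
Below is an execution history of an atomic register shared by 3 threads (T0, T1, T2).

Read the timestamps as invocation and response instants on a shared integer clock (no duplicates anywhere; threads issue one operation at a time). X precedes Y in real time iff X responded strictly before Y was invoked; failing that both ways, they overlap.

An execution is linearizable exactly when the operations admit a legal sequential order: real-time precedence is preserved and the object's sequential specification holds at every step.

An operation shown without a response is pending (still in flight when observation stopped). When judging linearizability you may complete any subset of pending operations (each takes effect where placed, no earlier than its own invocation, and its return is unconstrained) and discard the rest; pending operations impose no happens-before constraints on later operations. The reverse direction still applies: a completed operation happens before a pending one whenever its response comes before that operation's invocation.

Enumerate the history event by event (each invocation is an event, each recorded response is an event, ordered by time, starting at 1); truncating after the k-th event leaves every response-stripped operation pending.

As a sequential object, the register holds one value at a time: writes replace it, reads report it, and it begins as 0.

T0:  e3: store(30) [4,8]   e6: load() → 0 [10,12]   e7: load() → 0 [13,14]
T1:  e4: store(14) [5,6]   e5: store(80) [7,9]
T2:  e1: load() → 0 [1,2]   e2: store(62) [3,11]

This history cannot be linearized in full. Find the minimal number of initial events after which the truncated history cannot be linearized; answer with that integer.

events 1..11 are linearizable, e.g. via e1, e2, e3, e4, e5:
step 1: e1 load() → 0 — value 0
step 2: e2 store(62) — value 62
step 3: e3 store(30) — value 30
step 4: e4 store(14) — value 14
step 5: e5 store(80) — value 80
once event 12 joins (e6's response, time 12), exhaustive search finds no witness
for example e1, e2, e3, e4, e5, e6 fails at step 6: e6 load() → 0 is not legal there
for example e1, e2, e4, e3, e5, e6 fails at step 6: e6 load() → 0 is not legal there

12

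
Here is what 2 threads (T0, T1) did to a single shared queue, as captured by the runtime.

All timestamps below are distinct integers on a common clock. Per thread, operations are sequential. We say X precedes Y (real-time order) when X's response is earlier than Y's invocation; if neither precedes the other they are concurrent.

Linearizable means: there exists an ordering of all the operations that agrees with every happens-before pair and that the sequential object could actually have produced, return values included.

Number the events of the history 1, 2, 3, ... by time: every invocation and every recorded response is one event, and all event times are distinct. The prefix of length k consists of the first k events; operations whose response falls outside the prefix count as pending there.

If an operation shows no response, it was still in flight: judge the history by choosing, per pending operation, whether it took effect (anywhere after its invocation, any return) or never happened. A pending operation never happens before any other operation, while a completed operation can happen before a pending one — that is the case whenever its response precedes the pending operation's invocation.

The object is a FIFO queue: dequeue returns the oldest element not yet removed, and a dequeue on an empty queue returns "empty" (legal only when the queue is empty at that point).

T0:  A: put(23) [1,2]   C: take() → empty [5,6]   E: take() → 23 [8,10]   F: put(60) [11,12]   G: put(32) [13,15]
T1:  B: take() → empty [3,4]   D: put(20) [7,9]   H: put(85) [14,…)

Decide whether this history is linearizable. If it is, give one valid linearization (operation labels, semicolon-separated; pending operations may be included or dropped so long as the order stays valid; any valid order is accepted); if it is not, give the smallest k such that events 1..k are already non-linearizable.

through event 3 a valid linearization exists; event 4 (B responding at time 4) ends that
exactly one order of the 2 completed ops respects real time; the queue replay fails
for example A, B fails at step 2: B take() → empty is not legal there

not linearizable — minimal violating prefix: 4 events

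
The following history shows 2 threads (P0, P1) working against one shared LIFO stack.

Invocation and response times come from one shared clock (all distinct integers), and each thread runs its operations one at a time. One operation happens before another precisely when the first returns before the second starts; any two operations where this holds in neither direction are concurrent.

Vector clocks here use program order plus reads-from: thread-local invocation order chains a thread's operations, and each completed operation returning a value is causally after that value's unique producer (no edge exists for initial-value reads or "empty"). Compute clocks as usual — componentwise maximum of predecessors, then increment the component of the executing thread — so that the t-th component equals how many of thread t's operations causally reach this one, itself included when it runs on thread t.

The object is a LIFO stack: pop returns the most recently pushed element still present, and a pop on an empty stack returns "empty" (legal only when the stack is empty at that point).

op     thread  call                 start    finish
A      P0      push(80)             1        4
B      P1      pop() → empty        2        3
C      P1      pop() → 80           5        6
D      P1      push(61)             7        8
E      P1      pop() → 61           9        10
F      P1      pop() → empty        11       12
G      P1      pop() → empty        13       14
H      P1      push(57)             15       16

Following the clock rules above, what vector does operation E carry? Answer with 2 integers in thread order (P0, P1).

(1, 4)

B (invocation 2): nothing precedes it; P1's component alone gives (0, 1)
A (invocation 1): nothing precedes it; P0's component alone gives (1, 0)
from VC(A)=(1, 0), VC(B)=(0, 1), C (invoked 5) maxes components and bumps P1 → (1, 2)
from VC(C)=(1, 2), D (invoked 7) maxes components and bumps P1 → (1, 3)
from VC(D)=(1, 3), E (invoked 9) maxes components and bumps P1 → (1, 4)
from VC(E)=(1, 4), F (invoked 11) maxes components and bumps P1 → (1, 5)
from VC(F)=(1, 5), G (invoked 13) maxes components and bumps P1 → (1, 6)
from VC(G)=(1, 6), H (invoked 15) maxes components and bumps P1 → (1, 7)
target: VC(E) = (1, 4)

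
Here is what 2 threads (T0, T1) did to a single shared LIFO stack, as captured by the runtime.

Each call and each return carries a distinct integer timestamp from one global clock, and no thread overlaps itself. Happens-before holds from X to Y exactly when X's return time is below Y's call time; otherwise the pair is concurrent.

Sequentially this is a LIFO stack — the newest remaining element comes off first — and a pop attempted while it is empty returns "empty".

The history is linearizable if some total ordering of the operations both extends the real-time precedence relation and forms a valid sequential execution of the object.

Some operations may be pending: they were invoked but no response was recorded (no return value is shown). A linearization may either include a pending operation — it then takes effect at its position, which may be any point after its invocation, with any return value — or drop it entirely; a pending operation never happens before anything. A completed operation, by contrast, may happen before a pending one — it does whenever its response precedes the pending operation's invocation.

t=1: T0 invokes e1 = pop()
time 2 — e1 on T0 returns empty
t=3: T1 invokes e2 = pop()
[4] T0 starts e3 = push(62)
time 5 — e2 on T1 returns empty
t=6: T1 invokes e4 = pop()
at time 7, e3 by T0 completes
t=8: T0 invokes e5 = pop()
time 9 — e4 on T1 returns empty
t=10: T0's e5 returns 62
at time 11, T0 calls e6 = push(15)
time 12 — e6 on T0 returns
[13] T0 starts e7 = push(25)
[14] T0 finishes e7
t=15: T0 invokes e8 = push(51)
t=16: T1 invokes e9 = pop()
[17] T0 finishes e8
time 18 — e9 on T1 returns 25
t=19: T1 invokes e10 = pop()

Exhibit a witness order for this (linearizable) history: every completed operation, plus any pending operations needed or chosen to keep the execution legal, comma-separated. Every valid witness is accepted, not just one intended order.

after step 1 (e1 pop() → empty): stack <>
after step 2 (e2 pop() → empty): stack <>
after step 3 (e3 push(62)): stack <62>
after step 4 (e5 pop() → 62): stack <>
after step 5 (e4 pop() → empty): stack <>
after step 6 (e6 push(15)): stack <15>
after step 7 (e7 push(25)): stack <15,25>
after step 8 (e9 pop() → 25): stack <15>
after step 9 (e8 push(51)): stack <15,51>

e1, e2, e3, e5, e4, e6, e7, e9, e8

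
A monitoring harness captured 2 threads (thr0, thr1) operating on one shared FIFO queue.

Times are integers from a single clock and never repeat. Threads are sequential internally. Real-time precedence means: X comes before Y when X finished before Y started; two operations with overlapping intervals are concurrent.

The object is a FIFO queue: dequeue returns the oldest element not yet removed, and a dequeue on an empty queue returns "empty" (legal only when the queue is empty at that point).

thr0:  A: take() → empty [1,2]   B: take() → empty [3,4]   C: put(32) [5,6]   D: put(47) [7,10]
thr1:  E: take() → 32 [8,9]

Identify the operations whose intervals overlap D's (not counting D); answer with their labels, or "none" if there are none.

E

overlap test against D [7,10]: concurrent iff the interval meets 7..10
A [1,2]: before
B [3,4]: before
C [5,6]: before
E [8,9]: concurrent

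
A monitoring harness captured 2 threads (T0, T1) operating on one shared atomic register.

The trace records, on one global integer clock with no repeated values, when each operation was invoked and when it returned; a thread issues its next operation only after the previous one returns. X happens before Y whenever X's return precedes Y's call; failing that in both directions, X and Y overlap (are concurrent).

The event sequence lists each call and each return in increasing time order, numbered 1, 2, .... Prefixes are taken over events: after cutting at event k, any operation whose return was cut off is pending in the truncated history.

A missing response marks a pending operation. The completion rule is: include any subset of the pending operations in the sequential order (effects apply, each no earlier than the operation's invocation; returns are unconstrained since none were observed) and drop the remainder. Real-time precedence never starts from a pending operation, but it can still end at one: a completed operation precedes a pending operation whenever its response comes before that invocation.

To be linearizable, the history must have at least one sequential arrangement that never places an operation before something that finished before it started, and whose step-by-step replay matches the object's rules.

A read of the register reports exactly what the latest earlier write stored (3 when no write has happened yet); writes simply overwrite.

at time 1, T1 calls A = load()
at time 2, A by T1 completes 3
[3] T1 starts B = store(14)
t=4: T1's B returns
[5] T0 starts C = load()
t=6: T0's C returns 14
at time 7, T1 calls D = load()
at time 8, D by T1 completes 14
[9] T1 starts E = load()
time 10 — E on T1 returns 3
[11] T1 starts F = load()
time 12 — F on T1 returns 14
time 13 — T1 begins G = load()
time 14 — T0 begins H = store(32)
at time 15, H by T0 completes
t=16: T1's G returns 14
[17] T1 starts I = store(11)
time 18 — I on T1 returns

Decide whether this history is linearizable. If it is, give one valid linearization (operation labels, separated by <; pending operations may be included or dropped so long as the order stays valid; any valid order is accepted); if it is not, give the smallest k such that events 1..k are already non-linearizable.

not linearizable — minimal violating prefix: 10 events

events 1..9 are fine; event 10 — the response of E at time 10 — makes the prefix non-linearizable
exhaustive check: the 5 completed atomic register ops admit one real-time order; illegal
sample order A, B, C, D, E stalls at step 5 — E load() → 3 has no legal effect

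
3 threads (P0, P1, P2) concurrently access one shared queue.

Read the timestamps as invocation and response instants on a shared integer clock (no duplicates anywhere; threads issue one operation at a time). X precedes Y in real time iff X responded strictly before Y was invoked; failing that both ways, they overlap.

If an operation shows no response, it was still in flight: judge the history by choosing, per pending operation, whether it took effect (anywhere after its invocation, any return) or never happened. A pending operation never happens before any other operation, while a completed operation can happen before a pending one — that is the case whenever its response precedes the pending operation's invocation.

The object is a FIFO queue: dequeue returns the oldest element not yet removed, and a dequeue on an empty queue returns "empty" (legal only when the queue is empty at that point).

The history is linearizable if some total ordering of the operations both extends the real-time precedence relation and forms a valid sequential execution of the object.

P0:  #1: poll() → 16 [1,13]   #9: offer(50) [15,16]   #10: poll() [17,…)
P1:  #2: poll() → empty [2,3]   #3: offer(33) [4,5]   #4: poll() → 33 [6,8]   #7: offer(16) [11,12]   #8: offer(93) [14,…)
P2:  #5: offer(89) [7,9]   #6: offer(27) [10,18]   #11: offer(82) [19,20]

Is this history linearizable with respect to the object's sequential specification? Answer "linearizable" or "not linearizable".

not linearizable

through event 12 a valid linearization exists; event 13 (#1 responding at time 13) ends that
real-time-consistent orders of the 6 completed operations: 12 — all fail the queue replay
no escape via the 1 pending operation (#6): every completion choice fails
sample order #1, #2, #3, #4, #5, #7 (pending dropped) stalls at step 1 — #1 poll() → 16 has no legal effect
sample order #1, #2, #3, #5, #4, #7 (pending dropped) stalls at step 1 — #1 poll() → 16 has no legal effect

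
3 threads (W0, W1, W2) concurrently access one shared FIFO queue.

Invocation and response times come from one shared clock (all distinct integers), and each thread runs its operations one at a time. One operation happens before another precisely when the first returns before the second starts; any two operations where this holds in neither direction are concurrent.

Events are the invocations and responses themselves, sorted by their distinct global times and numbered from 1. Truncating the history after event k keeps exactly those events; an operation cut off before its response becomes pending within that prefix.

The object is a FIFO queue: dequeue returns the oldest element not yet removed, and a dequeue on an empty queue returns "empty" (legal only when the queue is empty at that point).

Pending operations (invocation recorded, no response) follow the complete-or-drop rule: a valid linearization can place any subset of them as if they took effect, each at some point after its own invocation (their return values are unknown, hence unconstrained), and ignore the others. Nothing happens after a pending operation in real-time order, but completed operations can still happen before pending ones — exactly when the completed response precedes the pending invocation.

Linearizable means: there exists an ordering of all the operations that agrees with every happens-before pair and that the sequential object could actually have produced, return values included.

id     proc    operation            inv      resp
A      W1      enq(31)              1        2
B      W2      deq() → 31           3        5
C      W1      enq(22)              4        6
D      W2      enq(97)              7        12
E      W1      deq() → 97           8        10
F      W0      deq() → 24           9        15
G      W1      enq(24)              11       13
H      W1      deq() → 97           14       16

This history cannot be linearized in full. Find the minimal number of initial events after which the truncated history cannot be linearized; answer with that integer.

15

events 1..14 are linearizable, e.g. via A, B, C, D, F, E, G:
after step 1 (A enq(31)): queue <31>
after step 2 (B deq() → 31): queue <>
after step 3 (C enq(22)): queue <22>
after step 4 (D enq(97)): queue <22,97>
after step 5 (F deq() (pending, included)): queue <97>
after step 6 (E deq() → 97): queue <>
after step 7 (G enq(24)): queue <24>
adding event 15 (F responds at 15) leaves no legal real-time order
every completion of the 1 pending operation (H) was checked; none linearizes
one such order, A, B, C, D, E, F, G (pending dropped), breaks at step 5 where E deq() → 97 is illegal
one such order, A, B, C, D, E, G, F (pending dropped), breaks at step 5 where E deq() → 97 is illegal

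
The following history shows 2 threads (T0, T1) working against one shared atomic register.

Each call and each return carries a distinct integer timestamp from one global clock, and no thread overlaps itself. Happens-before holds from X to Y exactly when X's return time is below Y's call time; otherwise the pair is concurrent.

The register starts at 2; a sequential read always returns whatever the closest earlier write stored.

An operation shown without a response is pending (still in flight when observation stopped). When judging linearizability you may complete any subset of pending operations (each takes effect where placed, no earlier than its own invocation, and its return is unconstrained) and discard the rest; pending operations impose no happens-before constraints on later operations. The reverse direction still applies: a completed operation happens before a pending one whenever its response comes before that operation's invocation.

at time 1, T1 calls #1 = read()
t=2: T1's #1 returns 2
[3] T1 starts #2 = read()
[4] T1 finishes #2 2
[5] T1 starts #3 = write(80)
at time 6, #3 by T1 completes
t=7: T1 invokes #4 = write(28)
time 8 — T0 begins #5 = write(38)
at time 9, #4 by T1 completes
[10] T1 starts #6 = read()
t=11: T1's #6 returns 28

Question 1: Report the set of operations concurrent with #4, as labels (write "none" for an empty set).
Answer: #5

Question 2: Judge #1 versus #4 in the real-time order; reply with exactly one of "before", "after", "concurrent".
Answer: before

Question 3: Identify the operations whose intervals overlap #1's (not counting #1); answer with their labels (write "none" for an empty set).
Answer: none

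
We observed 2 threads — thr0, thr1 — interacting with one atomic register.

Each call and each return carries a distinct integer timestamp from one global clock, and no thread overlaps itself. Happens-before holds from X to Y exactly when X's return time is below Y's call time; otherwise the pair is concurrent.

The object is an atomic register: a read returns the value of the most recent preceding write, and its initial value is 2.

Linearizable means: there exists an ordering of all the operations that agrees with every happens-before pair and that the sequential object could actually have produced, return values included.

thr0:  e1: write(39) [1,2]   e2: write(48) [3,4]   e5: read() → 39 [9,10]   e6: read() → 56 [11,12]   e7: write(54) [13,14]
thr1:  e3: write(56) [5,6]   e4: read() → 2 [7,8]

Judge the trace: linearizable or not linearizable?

not linearizable

events 1..7 are fine; event 8 — the response of e4 at time 8 — makes the prefix non-linearizable
a single order respects real time; the 4 completed atomic register operations fail replay along it
one such order, e1, e2, e3, e4, breaks at step 4 where e4 read() → 2 is illegal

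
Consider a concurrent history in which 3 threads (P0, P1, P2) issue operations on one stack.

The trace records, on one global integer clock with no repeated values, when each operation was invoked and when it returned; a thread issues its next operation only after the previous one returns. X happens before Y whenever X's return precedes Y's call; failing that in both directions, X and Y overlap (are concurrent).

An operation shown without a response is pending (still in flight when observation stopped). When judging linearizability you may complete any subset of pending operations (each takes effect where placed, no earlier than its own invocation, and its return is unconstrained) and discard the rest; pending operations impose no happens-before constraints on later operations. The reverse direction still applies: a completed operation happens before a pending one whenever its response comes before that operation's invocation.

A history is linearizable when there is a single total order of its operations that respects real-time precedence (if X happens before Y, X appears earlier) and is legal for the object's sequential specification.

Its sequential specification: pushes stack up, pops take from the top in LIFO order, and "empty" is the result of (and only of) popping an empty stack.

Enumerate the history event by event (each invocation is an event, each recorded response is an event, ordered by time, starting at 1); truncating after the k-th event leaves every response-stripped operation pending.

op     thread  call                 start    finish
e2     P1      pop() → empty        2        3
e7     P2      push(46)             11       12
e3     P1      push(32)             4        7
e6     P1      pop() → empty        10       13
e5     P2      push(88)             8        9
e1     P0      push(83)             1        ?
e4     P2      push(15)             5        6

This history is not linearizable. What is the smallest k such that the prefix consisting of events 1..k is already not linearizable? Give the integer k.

13

one valid order for events 1..12 is e2, e1, e3, e4, e5, e6, e7:
after step 1 (e2 pop() → empty): stack <>
after step 2 (e1 push(83) (pending, included)): stack <83>
after step 3 (e3 push(32)): stack <83,32>
after step 4 (e4 push(15)): stack <83,32,15>
after step 5 (e5 push(88)): stack <83,32,15,88>
after step 6 (e6 pop() (pending, included)): stack <83,32,15>
after step 7 (e7 push(46)): stack <83,32,15,46>
once event 13 joins (e6's response, time 13), exhaustive search finds no witness
every completion of the 1 pending operation (e1) was checked; none linearizes
one such order, e2, e3, e4, e5, e6, e7 (pending dropped), breaks at step 5 where e6 pop() → empty is illegal
one such order, e2, e3, e4, e5, e7, e6 (pending dropped), breaks at step 6 where e6 pop() → empty is illegal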